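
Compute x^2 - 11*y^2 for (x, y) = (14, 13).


x^2 - d*y^2
= 14^2 - 11*13^2
= 196 - 1859
= -1663

-1663


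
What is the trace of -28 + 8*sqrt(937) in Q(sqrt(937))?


Tr(a + b*sqrt(d)) = (a + b*sqrt(d)) + (a - b*sqrt(d)) = 2a
= 2 * (-28)
= -56

-56


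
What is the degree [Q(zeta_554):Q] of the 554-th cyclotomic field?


The degree equals Euler's totient phi(554).
554 = 2 * 277
phi(554) = 276

276


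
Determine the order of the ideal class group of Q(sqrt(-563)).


K = Q(sqrt(-563)). d mod 4 = 1, so D = disc(K) = d = -563
h(K) equals the number of primitive reduced positive-definite forms (a, b, c) = a*x^2 + b*x*y + c*y^2 with b^2 - 4ac = D,
where reduced means |b| <= a <= c, with b >= 0 whenever |b| = a or a = c, and primitive means gcd(a, b, c) = 1.
Reduced forces 3a^2 <= |D| = 563, so 1 <= a <= 13; b must have the parity of D, and c = (b^2 - D)/(4a) must be an integer >= a.
Enumerate a = 1..13, b in [-a, a]:
  a=1: (1, 1, 141)  [1]
  a=2: none
  a=3: (3, -1, 47), (3, 1, 47)  [2]
  a=4..6: none
  a=7: (7, -5, 21), (7, 5, 21)  [2]
  a=8: none
  a=9: (9, -7, 17), (9, 7, 17)  [2]
  a=10: none
  a=11: (11, -3, 13), (11, 3, 13)  [2]
  a=12..13: none
Total reduced forms: 1 + 2 + 2 + 2 + 2 = 9
h = 9

9


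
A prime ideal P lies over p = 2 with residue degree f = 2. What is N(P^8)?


N(P^a) = p^(a*f)
= 2^(8*2)
= 2^16
= 65536

65536


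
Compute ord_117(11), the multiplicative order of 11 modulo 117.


We want ord_117(11), the smallest k >= 1 with 11^k = 1 mod 117.
n = 117 = 3^2 * 13, phi(117) = 72; the order divides phi(n).
Divisors of 72: 1, 2, 3, 4, 6, 8, 9, 12, 18, 24, 36, 72
Repeated squaring mod 117: 11^1 = 11, 11^2 = 4, 11^4 = 16, 11^8 = 22, 11^16 = 16, 11^32 = 22, 11^64 = 16
Test divisors in increasing order:
  k=1: 11^1 = 11 mod 117
  k=2: 11^2 = 4 mod 117
  k=3: 11^3 = 4 * 11 = 44 mod 117
  k=4: 11^4 = 16 mod 117
  k=6: 11^6 = 16 * 4 = 64 mod 117
  k=8: 11^8 = 22 mod 117
  k=9: 11^9 = 22 * 11 = 8 mod 117
  k=12: 11^12 = 22 * 16 = 1 mod 117  <- first divisor giving 1
Order = 12

12


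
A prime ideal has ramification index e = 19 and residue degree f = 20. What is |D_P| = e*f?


|D_P| = e * f
= 19 * 20
= 380

380


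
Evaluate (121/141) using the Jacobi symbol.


Compute (121/141) via quadratic reciprocity:
  reciprocity: (121/141) -> +(141/121)
  reduce: (20/121)
  pull out 2: (2/121) = +1  (since 121 mod 8 = 1)
  pull out 2: (2/121) = +1  (since 121 mod 8 = 1)
  reciprocity: (5/121) -> +(121/5)
  reduce: (1/5)
  (1/5) = 1
Product of signs = 1

1


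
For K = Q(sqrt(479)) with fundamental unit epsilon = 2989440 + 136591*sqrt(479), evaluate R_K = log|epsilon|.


epsilon = 2989440 + 136591*sqrt(479)
= 5.9789e+06
R = ln(5.9789e+06)
= 15.6037

15.6037


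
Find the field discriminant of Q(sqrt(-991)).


For K = Q(sqrt(d)) with d squarefree: disc(K) = d if d = 1 mod 4, and disc(K) = 4d if d = 2 or 3 mod 4.
Here d = -991, and d mod 4 = 1.
d = 1 mod 4 (O_K = Z[(1+sqrt(d))/2]), so disc(K) = d = -991

-991


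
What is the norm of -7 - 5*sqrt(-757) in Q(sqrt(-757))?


N(a + b*sqrt(d)) = a^2 - d*b^2
= (-7)^2 - (-757)*(-5)^2
= 49 + 18925
= 18974

18974


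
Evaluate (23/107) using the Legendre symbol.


p = 107 is prime, so compute (23/107) with the reciprocity algorithm (Jacobi-symbol steps: pull out 2s via (2/n), flip via reciprocity, reduce):
  reciprocity: (23/107) -> -(107/23)
  reduce: (15/23)
  reciprocity: (15/23) -> -(23/15)
  reduce: (8/15)
  pull out 2: (2/15) = +1  (since 15 mod 8 = 7)
  pull out 2: (2/15) = +1  (since 15 mod 8 = 7)
  pull out 2: (2/15) = +1  (since 15 mod 8 = 7)
  (1/15) = 1
Product of signs = 1
(23/107) = 1

1


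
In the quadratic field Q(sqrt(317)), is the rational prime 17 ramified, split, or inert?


K = Q(sqrt(317)). Since d mod 4 = 1, disc(K) = 317.
Check p | disc: 317 mod 17 = 11.
p does not divide disc. Compute Legendre symbol (d/p):
11^((17-1)/2) mod 17 = -1
(d/p) = -1, so p is inert: (p) stays prime with e=1, f=2, g=1.
Therefore p is inert.

inert


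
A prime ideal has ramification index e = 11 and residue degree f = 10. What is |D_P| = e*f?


|D_P| = e * f
= 11 * 10
= 110

110


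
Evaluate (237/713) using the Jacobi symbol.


Compute (237/713) via quadratic reciprocity:
  reciprocity: (237/713) -> +(713/237)
  reduce: (2/237)
  pull out 2: (2/237) = -1  (since 237 mod 8 = 5)
  (1/237) = 1
Product of signs = -1

-1


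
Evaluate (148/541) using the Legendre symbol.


p = 541 is prime, so compute (148/541) with the reciprocity algorithm (Jacobi-symbol steps: pull out 2s via (2/n), flip via reciprocity, reduce):
  pull out 2: (2/541) = -1  (since 541 mod 8 = 5)
  pull out 2: (2/541) = -1  (since 541 mod 8 = 5)
  reciprocity: (37/541) -> +(541/37)
  reduce: (23/37)
  reciprocity: (23/37) -> +(37/23)
  reduce: (14/23)
  pull out 2: (2/23) = +1  (since 23 mod 8 = 7)
  reciprocity: (7/23) -> -(23/7)
  reduce: (2/7)
  pull out 2: (2/7) = +1  (since 7 mod 8 = 7)
  (1/7) = 1
Product of signs = -1
(148/541) = -1

-1


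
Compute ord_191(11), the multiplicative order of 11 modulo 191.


We want ord_191(11), the smallest k >= 1 with 11^k = 1 mod 191.
n = 191 = 191, phi(191) = 190; the order divides phi(n).
Divisors of 190: 1, 2, 5, 10, 19, 38, 95, 190
Repeated squaring mod 191: 11^1 = 11, 11^2 = 121, 11^4 = 125, 11^8 = 154, 11^16 = 32, 11^32 = 69, 11^64 = 177, 11^128 = 5
Test divisors in increasing order:
  k=1: 11^1 = 11 mod 191
  k=2: 11^2 = 121 mod 191
  k=5: 11^5 = 125 * 11 = 38 mod 191
  k=10: 11^10 = 154 * 121 = 107 mod 191
  k=19: 11^19 = 32 * 121 * 11 = 190 mod 191
  k=38: 11^38 = 69 * 125 * 121 = 1 mod 191  <- first divisor giving 1
Order = 38

38


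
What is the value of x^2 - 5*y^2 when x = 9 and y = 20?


x^2 - d*y^2
= 9^2 - 5*20^2
= 81 - 2000
= -1919

-1919


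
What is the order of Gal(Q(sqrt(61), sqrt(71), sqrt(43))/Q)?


The 3 square roots of distinct primes are multiplicatively independent over Q,
so [K:Q] = 2^3 and Gal(K/Q) is isomorphic to (Z/2Z)^3.
|Gal| = 2^3 = 8

8


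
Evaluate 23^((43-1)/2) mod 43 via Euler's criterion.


p = 43 is prime and the exponent is (p-1)/2 = 21, so by Euler's criterion 23^21 = (23/43) = +1 or -1 mod 43.
Compute by square-and-multiply:
  21 = 16 + 4 + 1 (binary 10101)
  Repeated squaring mod 43: 23^1 = 23, 23^2 = 13, 23^4 = 40, 23^8 = 9, 23^16 = 38
  23^21 = 23^16 * 23^4 * 23^1 = 38 * 40 * 23 mod 43
    38 * 40 = 1520 = 15 mod 43
    15 * 23 = 345 = 1 mod 43
  23^21 = 1 mod 43
Result 1: 23 is a quadratic residue mod 43.
23^21 mod 43 = 1

1


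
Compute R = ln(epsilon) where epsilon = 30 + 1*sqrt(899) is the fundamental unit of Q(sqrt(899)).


epsilon = 30 + 1*sqrt(899)
= 59.9833
R = ln(59.9833)
= 4.0941

4.0941


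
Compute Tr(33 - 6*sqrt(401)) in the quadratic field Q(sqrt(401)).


Tr(a + b*sqrt(d)) = (a + b*sqrt(d)) + (a - b*sqrt(d)) = 2a
= 2 * (33)
= 66

66


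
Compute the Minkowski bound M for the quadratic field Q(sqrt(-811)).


d = -811, d mod 4 = 1, so disc(K) = d = -811; |disc(K)| = 811
Imaginary quadratic field, so n = 2, s = r2 = 1, r1 = 0
M = (n!/n^n) * (4/pi)^s * sqrt(|disc(K)|) = (2!/2^2) * (4/pi)^1 * sqrt(811)
= 0.5 * 1.273240 * 28.478062
= 18.1297

18.1297


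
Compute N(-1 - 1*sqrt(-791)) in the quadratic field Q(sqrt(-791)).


N(a + b*sqrt(d)) = a^2 - d*b^2
= (-1)^2 - (-791)*(-1)^2
= 1 + 791
= 792

792


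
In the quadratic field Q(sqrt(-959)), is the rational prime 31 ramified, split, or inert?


K = Q(sqrt(-959)). Since d mod 4 = 1, disc(K) = -959.
Check p | disc: -959 mod 31 = 2.
p does not divide disc. Compute Legendre symbol (d/p):
2^((31-1)/2) mod 31 = 1
(d/p) = 1, so p splits: (p) = P*P' with e=1, f=1, g=2.
Therefore p is split.

split


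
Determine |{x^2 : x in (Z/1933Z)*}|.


For prime p, the number of non-zero quadratic residues is (p-1)/2.
= (1933-1)/2
= 966

966


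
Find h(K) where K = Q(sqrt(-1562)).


K = Q(sqrt(-1562)). d mod 4 = 2, so D = disc(K) = 4d = -6248
h(K) equals the number of primitive reduced positive-definite forms (a, b, c) = a*x^2 + b*x*y + c*y^2 with b^2 - 4ac = D,
where reduced means |b| <= a <= c, with b >= 0 whenever |b| = a or a = c, and primitive means gcd(a, b, c) = 1.
Reduced forces 3a^2 <= |D| = 6248, so 1 <= a <= 45; b must have the parity of D, and c = (b^2 - D)/(4a) must be an integer >= a.
Enumerate a = 1..45, b in [-a, a]:
  a=1: (1, 0, 1562)  [1]
  a=2: (2, 0, 781)  [1]
  a=3: (3, -2, 521), (3, 2, 521)  [2]
  a=4..5: none
  a=6: (6, -4, 261), (6, 4, 261)  [2]
  a=7..8: none
  a=9: (9, -4, 174), (9, 4, 174)  [2]
  a=10: none
  a=11: (11, 0, 142)  [1]
  a=12..16: none
  a=17: (17, -12, 94), (17, 12, 94)  [2]
  a=18: (18, -4, 87), (18, 4, 87)  [2]
  a=19..21: none
  a=22: (22, 0, 71)  [1]
  a=23: (23, -10, 69), (23, 10, 69)  [2]
  a=24..26: none
  a=27: (27, -4, 58), (27, 4, 58)  [2]
  a=28: none
  a=29: (29, -4, 54), (29, 4, 54)  [2]
  a=30: none
  a=31: (31, -18, 53), (31, 18, 53)  [2]
  a=32: none
  a=33: (33, -22, 51), (33, 22, 51)  [2]
  a=34: (34, -12, 47), (34, 12, 47)  [2]
  a=35..40: none
  a=41: (41, -36, 46), (41, 36, 46)  [2]
  a=42..45: none
Total reduced forms: 1 + 1 + 2 + 2 + 2 + 1 + 2 + 2 + 1 + 2 + 2 + 2 + 2 + 2 + 2 + 2 = 28
h = 28

28


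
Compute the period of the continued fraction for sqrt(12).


Run the CF algorithm for sqrt(12).
a_0 = floor(sqrt(12)) = 3; set m_0=0, q_0=1.
Recurrence: m' = q*a - m,  q' = (d - m'^2)/q,  a' = floor((a_0 + m')/q').
  step 1: m=3, q=3, a=2
  step 2: m=3, q=1, a=6
a_2 = 2*a_0 = 6, so the period closes here.
sqrt(12) = [3; 2, 6]
Period length = 2

2


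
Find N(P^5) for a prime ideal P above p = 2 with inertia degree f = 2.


N(P^a) = p^(a*f)
= 2^(5*2)
= 2^10
= 1024

1024


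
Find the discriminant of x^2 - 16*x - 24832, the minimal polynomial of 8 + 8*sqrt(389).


The element 8 + 8*sqrt(389) has minimal polynomial:
x^2 - 16*x - 24832
Discriminant = (-16)^2 - 4*(-24832)
= 256 + 99328
= 99584

99584


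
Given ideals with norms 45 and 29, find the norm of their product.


N(IJ) = N(I) * N(J)
= 45 * 29
= 1305

1305


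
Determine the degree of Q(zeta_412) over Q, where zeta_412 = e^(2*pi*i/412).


The degree equals Euler's totient phi(412).
412 = 2^2 * 103
phi(412) = 204

204


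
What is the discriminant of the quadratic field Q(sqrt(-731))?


For K = Q(sqrt(d)) with d squarefree: disc(K) = d if d = 1 mod 4, and disc(K) = 4d if d = 2 or 3 mod 4.
Here d = -731, and d mod 4 = 1.
d = 1 mod 4 (O_K = Z[(1+sqrt(d))/2]), so disc(K) = d = -731

-731


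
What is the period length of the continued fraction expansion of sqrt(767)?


Run the CF algorithm for sqrt(767).
a_0 = floor(sqrt(767)) = 27; set m_0=0, q_0=1.
Recurrence: m' = q*a - m,  q' = (d - m'^2)/q,  a' = floor((a_0 + m')/q').
  step 1: m=27, q=38, a=1
  step 2: m=11, q=17, a=2
  step 3: m=23, q=14, a=3
  step 4: m=19, q=29, a=1
  step 5: m=10, q=23, a=1
  step 6: m=13, q=26, a=1
  step 7: m=13, q=23, a=1
  step 8: m=10, q=29, a=1
  step 9: m=19, q=14, a=3
  step 10: m=23, q=17, a=2
  step 11: m=11, q=38, a=1
  step 12: m=27, q=1, a=54
a_12 = 2*a_0 = 54, so the period closes here.
sqrt(767) = [27; 1, 2, 3, 1, 1, 1, 1, 1, 3, 2, 1, 54]
Period length = 12

12


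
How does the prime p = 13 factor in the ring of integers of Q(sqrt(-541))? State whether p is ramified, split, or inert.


K = Q(sqrt(-541)). Since d mod 4 = 3, disc(K) = -2164.
Check p | disc: -2164 mod 13 = 7.
p does not divide disc. Compute Legendre symbol (d/p):
5^((13-1)/2) mod 13 = -1
(d/p) = -1, so p is inert: (p) stays prime with e=1, f=2, g=1.
Therefore p is inert.

inert


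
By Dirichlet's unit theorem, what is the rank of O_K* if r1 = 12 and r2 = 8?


By Dirichlet's unit theorem:
rank = r1 + r2 - 1
= 12 + 8 - 1
= 19

19


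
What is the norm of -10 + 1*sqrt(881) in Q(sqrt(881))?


N(a + b*sqrt(d)) = a^2 - d*b^2
= (-10)^2 - (881)*(1)^2
= 100 - 881
= -781

-781


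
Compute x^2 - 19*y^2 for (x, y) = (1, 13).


x^2 - d*y^2
= 1^2 - 19*13^2
= 1 - 3211
= -3210

-3210


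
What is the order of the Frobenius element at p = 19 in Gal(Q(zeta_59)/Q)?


The Frobenius at p in Gal(Q(zeta_n)/Q) = (Z/nZ)* is the class of p, so its order is ord_59(19), the smallest k >= 1 with 19^k = 1 mod 59.
n = 59 = 59, phi(59) = 58; the order divides phi(n).
Divisors of 58: 1, 2, 29, 58
Repeated squaring mod 59: 19^1 = 19, 19^2 = 7, 19^4 = 49, 19^8 = 41, 19^16 = 29, 19^32 = 15
Test divisors in increasing order:
  k=1: 19^1 = 19 mod 59
  k=2: 19^2 = 7 mod 59
  k=29: 19^29 = 29 * 41 * 49 * 19 = 1 mod 59  <- first divisor giving 1
Order = 29

29


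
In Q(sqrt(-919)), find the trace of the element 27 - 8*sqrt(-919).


Tr(a + b*sqrt(d)) = (a + b*sqrt(d)) + (a - b*sqrt(d)) = 2a
= 2 * (27)
= 54

54


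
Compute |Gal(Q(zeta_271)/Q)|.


|Gal(Q(zeta_271)/Q)| = phi(271)
= 270

270


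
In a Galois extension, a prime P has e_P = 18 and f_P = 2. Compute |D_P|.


|D_P| = e * f
= 18 * 2
= 36

36


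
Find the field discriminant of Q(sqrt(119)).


For K = Q(sqrt(d)) with d squarefree: disc(K) = d if d = 1 mod 4, and disc(K) = 4d if d = 2 or 3 mod 4.
Here d = 119, and d mod 4 = 3.
d = 3 mod 4, not 1 (O_K = Z[sqrt(d)]), so disc(K) = 4d = 4 * (119) = 476

476


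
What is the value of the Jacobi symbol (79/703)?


Compute (79/703) via quadratic reciprocity:
  reciprocity: (79/703) -> -(703/79)
  reduce: (71/79)
  reciprocity: (71/79) -> -(79/71)
  reduce: (8/71)
  pull out 2: (2/71) = +1  (since 71 mod 8 = 7)
  pull out 2: (2/71) = +1  (since 71 mod 8 = 7)
  pull out 2: (2/71) = +1  (since 71 mod 8 = 7)
  (1/71) = 1
Product of signs = 1

1


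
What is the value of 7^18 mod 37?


p = 37 is prime and the exponent is (p-1)/2 = 18, so by Euler's criterion 7^18 = (7/37) = +1 or -1 mod 37.
Compute by square-and-multiply:
  18 = 16 + 2 (binary 10010)
  Repeated squaring mod 37: 7^1 = 7, 7^2 = 12, 7^4 = 33, 7^8 = 16, 7^16 = 34
  7^18 = 7^16 * 7^2 = 34 * 12 mod 37
    34 * 12 = 408 = 1 mod 37
  7^18 = 1 mod 37
Result 1: 7 is a quadratic residue mod 37.
7^18 mod 37 = 1

1


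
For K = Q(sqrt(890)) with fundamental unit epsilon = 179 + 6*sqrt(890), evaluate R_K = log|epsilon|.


epsilon = 179 + 6*sqrt(890)
= 357.9972
R = ln(357.9972)
= 5.8805

5.8805


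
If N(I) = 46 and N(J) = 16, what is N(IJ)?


N(IJ) = N(I) * N(J)
= 46 * 16
= 736

736


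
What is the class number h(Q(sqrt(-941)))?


K = Q(sqrt(-941)). d mod 4 = 3, so D = disc(K) = 4d = -3764
h(K) equals the number of primitive reduced positive-definite forms (a, b, c) = a*x^2 + b*x*y + c*y^2 with b^2 - 4ac = D,
where reduced means |b| <= a <= c, with b >= 0 whenever |b| = a or a = c, and primitive means gcd(a, b, c) = 1.
Reduced forces 3a^2 <= |D| = 3764, so 1 <= a <= 35; b must have the parity of D, and c = (b^2 - D)/(4a) must be an integer >= a.
Enumerate a = 1..35, b in [-a, a]:
  a=1: (1, 0, 941)  [1]
  a=2: (2, 2, 471)  [1]
  a=3: (3, -2, 314), (3, 2, 314)  [2]
  a=4: none
  a=5: (5, -4, 189), (5, 4, 189)  [2]
  a=6: (6, -2, 157), (6, 2, 157)  [2]
  a=7: (7, -4, 135), (7, 4, 135)  [2]
  a=8: none
  a=9: (9, -4, 105), (9, 4, 105)  [2]
  a=10: (10, -6, 95), (10, 6, 95)  [2]
  a=11: (11, -8, 87), (11, 8, 87)  [2]
  a=12..13: none
  a=14: (14, -10, 69), (14, 10, 69)  [2]
  a=15: (15, -14, 66), (15, -4, 63), (15, 4, 63), (15, 14, 66)  [4]
  a=16..17: none
  a=18: (18, -14, 55), (18, 14, 55)  [2]
  a=19: (19, -6, 50), (19, 6, 50)  [2]
  a=20: none
  a=21: (21, -10, 46), (21, -4, 45), (21, 4, 45), (21, 10, 46)  [4]
  a=22: (22, -14, 45), (22, 14, 45)  [2]
  a=23: (23, -10, 42), (23, 10, 42)  [2]
  a=24: none
  a=25: (25, -6, 38), (25, 6, 38)  [2]
  a=26: none
  a=27: (27, -4, 35), (27, 4, 35)  [2]
  a=28: none
  a=29: (29, -8, 33), (29, 8, 33)  [2]
  a=30: (30, -26, 37), (30, -14, 33), (30, 14, 33), (30, 26, 37)  [4]
  a=31: (31, -24, 35), (31, 24, 35)  [2]
  a=32..35: none
Total reduced forms: 1 + 1 + 2 + 2 + 2 + 2 + 2 + 2 + 2 + 2 + 4 + 2 + 2 + 4 + 2 + 2 + 2 + 2 + 2 + 4 + 2 = 46
h = 46

46


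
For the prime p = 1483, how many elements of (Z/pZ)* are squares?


For prime p, the number of non-zero quadratic residues is (p-1)/2.
= (1483-1)/2
= 741

741


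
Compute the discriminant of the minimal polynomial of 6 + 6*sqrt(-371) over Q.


The element 6 + 6*sqrt(-371) has minimal polynomial:
x^2 - 12*x + 13392
Discriminant = (-12)^2 - 4*(13392)
= 144 - 53568
= -53424

-53424


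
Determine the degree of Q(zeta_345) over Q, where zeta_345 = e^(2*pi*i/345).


The degree equals Euler's totient phi(345).
345 = 3 * 5 * 23
phi(345) = 176

176


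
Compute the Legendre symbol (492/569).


p = 569 is prime, so compute (492/569) with the reciprocity algorithm (Jacobi-symbol steps: pull out 2s via (2/n), flip via reciprocity, reduce):
  pull out 2: (2/569) = +1  (since 569 mod 8 = 1)
  pull out 2: (2/569) = +1  (since 569 mod 8 = 1)
  reciprocity: (123/569) -> +(569/123)
  reduce: (77/123)
  reciprocity: (77/123) -> +(123/77)
  reduce: (46/77)
  pull out 2: (2/77) = -1  (since 77 mod 8 = 5)
  reciprocity: (23/77) -> +(77/23)
  reduce: (8/23)
  pull out 2: (2/23) = +1  (since 23 mod 8 = 7)
  pull out 2: (2/23) = +1  (since 23 mod 8 = 7)
  pull out 2: (2/23) = +1  (since 23 mod 8 = 7)
  (1/23) = 1
Product of signs = -1
(492/569) = -1

-1


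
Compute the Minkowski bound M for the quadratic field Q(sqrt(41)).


d = 41, d mod 4 = 1, so disc(K) = d = 41; |disc(K)| = 41
Real quadratic field, so n = 2, s = r2 = 0, r1 = 2
M = (n!/n^n) * (4/pi)^s * sqrt(|disc(K)|) = (2!/2^2) * (4/pi)^0 * sqrt(41)
= 0.5 * 1.000000 * 6.403124
= 3.2016

3.2016


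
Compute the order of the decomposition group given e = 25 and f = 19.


|D_P| = e * f
= 25 * 19
= 475

475


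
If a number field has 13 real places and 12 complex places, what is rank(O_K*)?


By Dirichlet's unit theorem:
rank = r1 + r2 - 1
= 13 + 12 - 1
= 24

24


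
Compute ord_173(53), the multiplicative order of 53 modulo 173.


We want ord_173(53), the smallest k >= 1 with 53^k = 1 mod 173.
n = 173 = 173, phi(173) = 172; the order divides phi(n).
Divisors of 172: 1, 2, 4, 43, 86, 172
Repeated squaring mod 173: 53^1 = 53, 53^2 = 41, 53^4 = 124, 53^8 = 152, 53^16 = 95, 53^32 = 29, 53^64 = 149, 53^128 = 57
Test divisors in increasing order:
  k=1: 53^1 = 53 mod 173
  k=2: 53^2 = 41 mod 173
  k=4: 53^4 = 124 mod 173
  k=43: 53^43 = 29 * 152 * 41 * 53 = 93 mod 173
  k=86: 53^86 = 149 * 95 * 124 * 41 = 172 mod 173
  k=172: 53^172 = 57 * 29 * 152 * 124 = 1 mod 173  <- first divisor giving 1
Order = 172

172


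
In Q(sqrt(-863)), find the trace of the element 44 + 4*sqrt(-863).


Tr(a + b*sqrt(d)) = (a + b*sqrt(d)) + (a - b*sqrt(d)) = 2a
= 2 * (44)
= 88

88


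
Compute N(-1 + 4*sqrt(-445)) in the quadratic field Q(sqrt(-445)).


N(a + b*sqrt(d)) = a^2 - d*b^2
= (-1)^2 - (-445)*(4)^2
= 1 + 7120
= 7121

7121


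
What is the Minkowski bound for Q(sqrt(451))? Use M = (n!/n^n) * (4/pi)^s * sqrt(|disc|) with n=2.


d = 451, d mod 4 = 3, so disc(K) = 4d = 1804; |disc(K)| = 1804
Real quadratic field, so n = 2, s = r2 = 0, r1 = 2
M = (n!/n^n) * (4/pi)^s * sqrt(|disc(K)|) = (2!/2^2) * (4/pi)^0 * sqrt(1804)
= 0.5 * 1.000000 * 42.473521
= 21.2368

21.2368


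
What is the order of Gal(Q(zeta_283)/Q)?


|Gal(Q(zeta_283)/Q)| = phi(283)
= 282

282


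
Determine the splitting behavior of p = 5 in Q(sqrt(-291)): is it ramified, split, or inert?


K = Q(sqrt(-291)). Since d mod 4 = 1, disc(K) = -291.
Check p | disc: -291 mod 5 = 4.
p does not divide disc. Compute Legendre symbol (d/p):
4^((5-1)/2) mod 5 = 1
(d/p) = 1, so p splits: (p) = P*P' with e=1, f=1, g=2.
Therefore p is split.

split


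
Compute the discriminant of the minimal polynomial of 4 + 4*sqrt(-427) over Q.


The element 4 + 4*sqrt(-427) has minimal polynomial:
x^2 - 8*x + 6848
Discriminant = (-8)^2 - 4*(6848)
= 64 - 27392
= -27328

-27328


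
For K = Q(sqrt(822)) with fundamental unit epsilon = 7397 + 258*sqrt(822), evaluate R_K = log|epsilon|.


epsilon = 7397 + 258*sqrt(822)
= 14793.9999
R = ln(14793.9999)
= 9.6020

9.6020


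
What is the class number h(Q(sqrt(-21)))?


K = Q(sqrt(-21)). d mod 4 = 3, so D = disc(K) = 4d = -84
h(K) equals the number of primitive reduced positive-definite forms (a, b, c) = a*x^2 + b*x*y + c*y^2 with b^2 - 4ac = D,
where reduced means |b| <= a <= c, with b >= 0 whenever |b| = a or a = c, and primitive means gcd(a, b, c) = 1.
Reduced forces 3a^2 <= |D| = 84, so 1 <= a <= 5; b must have the parity of D, and c = (b^2 - D)/(4a) must be an integer >= a.
Enumerate a = 1..5, b in [-a, a]:
  a=1: (1, 0, 21)  [1]
  a=2: (2, 2, 11)  [1]
  a=3: (3, 0, 7)  [1]
  a=4: none
  a=5: (5, 4, 5)  [1]
Total reduced forms: 1 + 1 + 1 + 1 = 4
h = 4

4


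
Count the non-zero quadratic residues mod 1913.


For prime p, the number of non-zero quadratic residues is (p-1)/2.
= (1913-1)/2
= 956

956


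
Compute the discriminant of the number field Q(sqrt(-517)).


For K = Q(sqrt(d)) with d squarefree: disc(K) = d if d = 1 mod 4, and disc(K) = 4d if d = 2 or 3 mod 4.
Here d = -517, and d mod 4 = 3.
d = 3 mod 4, not 1 (O_K = Z[sqrt(d)]), so disc(K) = 4d = 4 * (-517) = -2068

-2068


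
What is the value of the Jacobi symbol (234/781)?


Compute (234/781) via quadratic reciprocity:
  pull out 2: (2/781) = -1  (since 781 mod 8 = 5)
  reciprocity: (117/781) -> +(781/117)
  reduce: (79/117)
  reciprocity: (79/117) -> +(117/79)
  reduce: (38/79)
  pull out 2: (2/79) = +1  (since 79 mod 8 = 7)
  reciprocity: (19/79) -> -(79/19)
  reduce: (3/19)
  reciprocity: (3/19) -> -(19/3)
  reduce: (1/3)
  (1/3) = 1
Product of signs = -1

-1


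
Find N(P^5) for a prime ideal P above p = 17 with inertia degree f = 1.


N(P^a) = p^(a*f)
= 17^(5*1)
= 17^5
= 1419857

1419857


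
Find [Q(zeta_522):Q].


The degree equals Euler's totient phi(522).
522 = 2 * 3^2 * 29
phi(522) = 168

168


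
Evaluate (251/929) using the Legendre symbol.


p = 929 is prime, so compute (251/929) with the reciprocity algorithm (Jacobi-symbol steps: pull out 2s via (2/n), flip via reciprocity, reduce):
  reciprocity: (251/929) -> +(929/251)
  reduce: (176/251)
  pull out 2: (2/251) = -1  (since 251 mod 8 = 3)
  pull out 2: (2/251) = -1  (since 251 mod 8 = 3)
  pull out 2: (2/251) = -1  (since 251 mod 8 = 3)
  pull out 2: (2/251) = -1  (since 251 mod 8 = 3)
  reciprocity: (11/251) -> -(251/11)
  reduce: (9/11)
  reciprocity: (9/11) -> +(11/9)
  reduce: (2/9)
  pull out 2: (2/9) = +1  (since 9 mod 8 = 1)
  (1/9) = 1
Product of signs = -1
(251/929) = -1

-1


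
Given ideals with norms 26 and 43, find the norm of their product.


N(IJ) = N(I) * N(J)
= 26 * 43
= 1118

1118


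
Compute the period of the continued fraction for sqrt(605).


Run the CF algorithm for sqrt(605).
a_0 = floor(sqrt(605)) = 24; set m_0=0, q_0=1.
Recurrence: m' = q*a - m,  q' = (d - m'^2)/q,  a' = floor((a_0 + m')/q').
  step 1: m=24, q=29, a=1
  step 2: m=5, q=20, a=1
  step 3: m=15, q=19, a=2
  step 4: m=23, q=4, a=11
  step 5: m=21, q=41, a=1
  step 6: m=20, q=5, a=8
  step 7: m=20, q=41, a=1
  step 8: m=21, q=4, a=11
  step 9: m=23, q=19, a=2
  step 10: m=15, q=20, a=1
  step 11: m=5, q=29, a=1
  step 12: m=24, q=1, a=48
a_12 = 2*a_0 = 48, so the period closes here.
sqrt(605) = [24; 1, 1, 2, 11, 1, 8, 1, 11, 2, 1, 1, 48]
Period length = 12

12


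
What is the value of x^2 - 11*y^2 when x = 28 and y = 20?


x^2 - d*y^2
= 28^2 - 11*20^2
= 784 - 4400
= -3616

-3616


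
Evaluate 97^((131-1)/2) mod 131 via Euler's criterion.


p = 131 is prime and the exponent is (p-1)/2 = 65, so by Euler's criterion 97^65 = (97/131) = +1 or -1 mod 131.
Compute by square-and-multiply:
  65 = 64 + 1 (binary 1000001)
  Repeated squaring mod 131: 97^1 = 97, 97^2 = 108, 97^4 = 5, 97^8 = 25, 97^16 = 101, 97^32 = 114, 97^64 = 27
  97^65 = 97^64 * 97^1 = 27 * 97 mod 131
    27 * 97 = 2619 = 130 mod 131
  97^65 = 130 mod 131
Result 130 = p - 1 = -1 mod 131: 97 is a quadratic non-residue mod 131. As a residue in [0, p-1] the value is 130.
97^65 mod 131 = 130

130


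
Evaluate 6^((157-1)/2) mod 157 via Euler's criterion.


p = 157 is prime and the exponent is (p-1)/2 = 78, so by Euler's criterion 6^78 = (6/157) = +1 or -1 mod 157.
Compute by square-and-multiply:
  78 = 64 + 8 + 4 + 2 (binary 1001110)
  Repeated squaring mod 157: 6^1 = 6, 6^2 = 36, 6^4 = 40, 6^8 = 30, 6^16 = 115, 6^32 = 37, 6^64 = 113
  6^78 = 6^64 * 6^8 * 6^4 * 6^2 = 113 * 30 * 40 * 36 mod 157
    113 * 30 = 3390 = 93 mod 157
    93 * 40 = 3720 = 109 mod 157
    109 * 36 = 3924 = 156 mod 157
  6^78 = 156 mod 157
Result 156 = p - 1 = -1 mod 157: 6 is a quadratic non-residue mod 157. As a residue in [0, p-1] the value is 156.
6^78 mod 157 = 156

156


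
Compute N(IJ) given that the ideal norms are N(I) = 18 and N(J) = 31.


N(IJ) = N(I) * N(J)
= 18 * 31
= 558

558


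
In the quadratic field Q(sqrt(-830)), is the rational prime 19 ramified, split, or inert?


K = Q(sqrt(-830)). Since d mod 4 = 2, disc(K) = -3320.
Check p | disc: -3320 mod 19 = 5.
p does not divide disc. Compute Legendre symbol (d/p):
6^((19-1)/2) mod 19 = 1
(d/p) = 1, so p splits: (p) = P*P' with e=1, f=1, g=2.
Therefore p is split.

split


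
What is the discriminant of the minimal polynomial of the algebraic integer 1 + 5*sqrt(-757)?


The element 1 + 5*sqrt(-757) has minimal polynomial:
x^2 - 2*x + 18926
Discriminant = (-2)^2 - 4*(18926)
= 4 - 75704
= -75700

-75700


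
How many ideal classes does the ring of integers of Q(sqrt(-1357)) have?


K = Q(sqrt(-1357)). d mod 4 = 3, so D = disc(K) = 4d = -5428
h(K) equals the number of primitive reduced positive-definite forms (a, b, c) = a*x^2 + b*x*y + c*y^2 with b^2 - 4ac = D,
where reduced means |b| <= a <= c, with b >= 0 whenever |b| = a or a = c, and primitive means gcd(a, b, c) = 1.
Reduced forces 3a^2 <= |D| = 5428, so 1 <= a <= 42; b must have the parity of D, and c = (b^2 - D)/(4a) must be an integer >= a.
Enumerate a = 1..42, b in [-a, a]:
  a=1: (1, 0, 1357)  [1]
  a=2: (2, 2, 679)  [1]
  a=3..6: none
  a=7: (7, -2, 194), (7, 2, 194)  [2]
  a=8..13: none
  a=14: (14, -2, 97), (14, 2, 97)  [2]
  a=15..18: none
  a=19: (19, -14, 74), (19, 14, 74)  [2]
  a=20..22: none
  a=23: (23, 0, 59)  [1]
  a=24..28: none
  a=29: (29, -16, 49), (29, 16, 49)  [2]
  a=30: none
  a=31: (31, -20, 47), (31, 20, 47)  [2]
  a=32..36: none
  a=37: (37, -14, 38), (37, 14, 38)  [2]
  a=38..40: none
  a=41: (41, 36, 41)  [1]
  a=42: none
Total reduced forms: 1 + 1 + 2 + 2 + 2 + 1 + 2 + 2 + 2 + 1 = 16
h = 16

16


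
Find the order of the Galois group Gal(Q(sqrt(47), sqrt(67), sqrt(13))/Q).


The 3 square roots of distinct primes are multiplicatively independent over Q,
so [K:Q] = 2^3 and Gal(K/Q) is isomorphic to (Z/2Z)^3.
|Gal| = 2^3 = 8

8


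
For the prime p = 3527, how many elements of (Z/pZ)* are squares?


For prime p, the number of non-zero quadratic residues is (p-1)/2.
= (3527-1)/2
= 1763

1763


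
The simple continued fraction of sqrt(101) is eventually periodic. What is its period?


Run the CF algorithm for sqrt(101).
a_0 = floor(sqrt(101)) = 10; set m_0=0, q_0=1.
Recurrence: m' = q*a - m,  q' = (d - m'^2)/q,  a' = floor((a_0 + m')/q').
  step 1: m=10, q=1, a=20
a_1 = 2*a_0 = 20, so the period closes here.
sqrt(101) = [10; 20]
Period length = 1

1


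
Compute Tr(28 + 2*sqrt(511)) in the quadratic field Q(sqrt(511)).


Tr(a + b*sqrt(d)) = (a + b*sqrt(d)) + (a - b*sqrt(d)) = 2a
= 2 * (28)
= 56

56


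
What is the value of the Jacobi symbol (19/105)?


Compute (19/105) via quadratic reciprocity:
  reciprocity: (19/105) -> +(105/19)
  reduce: (10/19)
  pull out 2: (2/19) = -1  (since 19 mod 8 = 3)
  reciprocity: (5/19) -> +(19/5)
  reduce: (4/5)
  pull out 2: (2/5) = -1  (since 5 mod 8 = 5)
  pull out 2: (2/5) = -1  (since 5 mod 8 = 5)
  (1/5) = 1
Product of signs = -1

-1


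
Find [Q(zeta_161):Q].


The degree equals Euler's totient phi(161).
161 = 7 * 23
phi(161) = 132

132


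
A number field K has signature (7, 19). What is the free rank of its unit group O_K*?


By Dirichlet's unit theorem:
rank = r1 + r2 - 1
= 7 + 19 - 1
= 25

25


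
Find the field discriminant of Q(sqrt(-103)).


For K = Q(sqrt(d)) with d squarefree: disc(K) = d if d = 1 mod 4, and disc(K) = 4d if d = 2 or 3 mod 4.
Here d = -103, and d mod 4 = 1.
d = 1 mod 4 (O_K = Z[(1+sqrt(d))/2]), so disc(K) = d = -103

-103


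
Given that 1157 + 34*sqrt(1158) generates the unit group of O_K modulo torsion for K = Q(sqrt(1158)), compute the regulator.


epsilon = 1157 + 34*sqrt(1158)
= 2313.9996
R = ln(2313.9996)
= 7.7467

7.7467


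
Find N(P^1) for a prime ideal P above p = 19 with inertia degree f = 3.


N(P^a) = p^(a*f)
= 19^(1*3)
= 19^3
= 6859

6859


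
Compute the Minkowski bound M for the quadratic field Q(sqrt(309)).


d = 309, d mod 4 = 1, so disc(K) = d = 309; |disc(K)| = 309
Real quadratic field, so n = 2, s = r2 = 0, r1 = 2
M = (n!/n^n) * (4/pi)^s * sqrt(|disc(K)|) = (2!/2^2) * (4/pi)^0 * sqrt(309)
= 0.5 * 1.000000 * 17.578396
= 8.7892

8.7892


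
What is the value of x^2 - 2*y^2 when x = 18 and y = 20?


x^2 - d*y^2
= 18^2 - 2*20^2
= 324 - 800
= -476

-476


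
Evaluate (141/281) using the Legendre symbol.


p = 281 is prime, so compute (141/281) with the reciprocity algorithm (Jacobi-symbol steps: pull out 2s via (2/n), flip via reciprocity, reduce):
  reciprocity: (141/281) -> +(281/141)
  reduce: (140/141)
  pull out 2: (2/141) = -1  (since 141 mod 8 = 5)
  pull out 2: (2/141) = -1  (since 141 mod 8 = 5)
  reciprocity: (35/141) -> +(141/35)
  reduce: (1/35)
  (1/35) = 1
Product of signs = 1
(141/281) = 1

1


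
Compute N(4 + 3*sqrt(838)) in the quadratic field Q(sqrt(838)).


N(a + b*sqrt(d)) = a^2 - d*b^2
= (4)^2 - (838)*(3)^2
= 16 - 7542
= -7526

-7526


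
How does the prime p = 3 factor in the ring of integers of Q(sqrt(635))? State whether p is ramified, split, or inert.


K = Q(sqrt(635)). Since d mod 4 = 3, disc(K) = 2540.
Check p | disc: 2540 mod 3 = 2.
p does not divide disc. Compute Legendre symbol (d/p):
2^((3-1)/2) mod 3 = -1
(d/p) = -1, so p is inert: (p) stays prime with e=1, f=2, g=1.
Therefore p is inert.

inert


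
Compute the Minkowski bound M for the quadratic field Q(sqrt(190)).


d = 190, d mod 4 = 2, so disc(K) = 4d = 760; |disc(K)| = 760
Real quadratic field, so n = 2, s = r2 = 0, r1 = 2
M = (n!/n^n) * (4/pi)^s * sqrt(|disc(K)|) = (2!/2^2) * (4/pi)^0 * sqrt(760)
= 0.5 * 1.000000 * 27.568098
= 13.7840

13.7840


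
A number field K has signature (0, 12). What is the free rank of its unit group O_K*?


By Dirichlet's unit theorem:
rank = r1 + r2 - 1
= 0 + 12 - 1
= 11

11


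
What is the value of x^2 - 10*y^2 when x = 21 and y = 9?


x^2 - d*y^2
= 21^2 - 10*9^2
= 441 - 810
= -369

-369


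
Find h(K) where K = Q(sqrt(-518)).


K = Q(sqrt(-518)). d mod 4 = 2, so D = disc(K) = 4d = -2072
h(K) equals the number of primitive reduced positive-definite forms (a, b, c) = a*x^2 + b*x*y + c*y^2 with b^2 - 4ac = D,
where reduced means |b| <= a <= c, with b >= 0 whenever |b| = a or a = c, and primitive means gcd(a, b, c) = 1.
Reduced forces 3a^2 <= |D| = 2072, so 1 <= a <= 26; b must have the parity of D, and c = (b^2 - D)/(4a) must be an integer >= a.
Enumerate a = 1..26, b in [-a, a]:
  a=1: (1, 0, 518)  [1]
  a=2: (2, 0, 259)  [1]
  a=3: (3, -2, 173), (3, 2, 173)  [2]
  a=4..5: none
  a=6: (6, -4, 87), (6, 4, 87)  [2]
  a=7: (7, 0, 74)  [1]
  a=8: none
  a=9: (9, -4, 58), (9, 4, 58)  [2]
  a=10..13: none
  a=14: (14, 0, 37)  [1]
  a=15..16: none
  a=17: (17, -6, 31), (17, 6, 31)  [2]
  a=18: (18, -4, 29), (18, 4, 29)  [2]
  a=19..20: none
  a=21: (21, -14, 27), (21, 14, 27)  [2]
  a=22..26: none
Total reduced forms: 1 + 1 + 2 + 2 + 1 + 2 + 1 + 2 + 2 + 2 = 16
h = 16

16


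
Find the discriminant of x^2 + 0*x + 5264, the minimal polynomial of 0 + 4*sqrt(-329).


The element 0 + 4*sqrt(-329) has minimal polynomial:
x^2 + 0*x + 5264
Discriminant = (0)^2 - 4*(5264)
= 0 - 21056
= -21056

-21056


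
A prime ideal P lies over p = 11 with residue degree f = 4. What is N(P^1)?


N(P^a) = p^(a*f)
= 11^(1*4)
= 11^4
= 14641

14641


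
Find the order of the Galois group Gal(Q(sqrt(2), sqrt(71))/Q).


The 2 square roots of distinct primes are multiplicatively independent over Q,
so [K:Q] = 2^2 and Gal(K/Q) is isomorphic to (Z/2Z)^2.
|Gal| = 2^2 = 4

4


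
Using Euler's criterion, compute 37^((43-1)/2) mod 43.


p = 43 is prime and the exponent is (p-1)/2 = 21, so by Euler's criterion 37^21 = (37/43) = +1 or -1 mod 43.
Compute by square-and-multiply:
  21 = 16 + 4 + 1 (binary 10101)
  Repeated squaring mod 43: 37^1 = 37, 37^2 = 36, 37^4 = 6, 37^8 = 36, 37^16 = 6
  37^21 = 37^16 * 37^4 * 37^1 = 6 * 6 * 37 mod 43
    6 * 6 = 36 = 36 mod 43
    36 * 37 = 1332 = 42 mod 43
  37^21 = 42 mod 43
Result 42 = p - 1 = -1 mod 43: 37 is a quadratic non-residue mod 43. As a residue in [0, p-1] the value is 42.
37^21 mod 43 = 42

42


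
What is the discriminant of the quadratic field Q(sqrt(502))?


For K = Q(sqrt(d)) with d squarefree: disc(K) = d if d = 1 mod 4, and disc(K) = 4d if d = 2 or 3 mod 4.
Here d = 502, and d mod 4 = 2.
d = 2 mod 4, not 1 (O_K = Z[sqrt(d)]), so disc(K) = 4d = 4 * (502) = 2008

2008


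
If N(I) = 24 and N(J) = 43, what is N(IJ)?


N(IJ) = N(I) * N(J)
= 24 * 43
= 1032

1032


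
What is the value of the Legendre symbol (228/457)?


p = 457 is prime, so compute (228/457) with the reciprocity algorithm (Jacobi-symbol steps: pull out 2s via (2/n), flip via reciprocity, reduce):
  pull out 2: (2/457) = +1  (since 457 mod 8 = 1)
  pull out 2: (2/457) = +1  (since 457 mod 8 = 1)
  reciprocity: (57/457) -> +(457/57)
  reduce: (1/57)
  (1/57) = 1
Product of signs = 1
(228/457) = 1

1


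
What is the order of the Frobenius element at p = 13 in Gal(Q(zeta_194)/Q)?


The Frobenius at p in Gal(Q(zeta_n)/Q) = (Z/nZ)* is the class of p, so its order is ord_194(13), the smallest k >= 1 with 13^k = 1 mod 194.
n = 194 = 2 * 97, phi(194) = 96; the order divides phi(n).
Divisors of 96: 1, 2, 3, 4, 6, 8, 12, 16, 24, 32, 48, 96
Repeated squaring mod 194: 13^1 = 13, 13^2 = 169, 13^4 = 43, 13^8 = 103, 13^16 = 133, 13^32 = 35, 13^64 = 61
Test divisors in increasing order:
  k=1: 13^1 = 13 mod 194
  k=2: 13^2 = 169 mod 194
  k=3: 13^3 = 169 * 13 = 63 mod 194
  k=4: 13^4 = 43 mod 194
  k=6: 13^6 = 43 * 169 = 89 mod 194
  k=8: 13^8 = 103 mod 194
  k=12: 13^12 = 103 * 43 = 161 mod 194
  k=16: 13^16 = 133 mod 194
  k=24: 13^24 = 133 * 103 = 119 mod 194
  k=32: 13^32 = 35 mod 194
  k=48: 13^48 = 35 * 133 = 193 mod 194
  k=96: 13^96 = 61 * 35 = 1 mod 194  <- first divisor giving 1
Order = 96

96


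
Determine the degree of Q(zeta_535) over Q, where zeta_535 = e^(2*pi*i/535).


The degree equals Euler's totient phi(535).
535 = 5 * 107
phi(535) = 424

424


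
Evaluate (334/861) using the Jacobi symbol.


Compute (334/861) via quadratic reciprocity:
  pull out 2: (2/861) = -1  (since 861 mod 8 = 5)
  reciprocity: (167/861) -> +(861/167)
  reduce: (26/167)
  pull out 2: (2/167) = +1  (since 167 mod 8 = 7)
  reciprocity: (13/167) -> +(167/13)
  reduce: (11/13)
  reciprocity: (11/13) -> +(13/11)
  reduce: (2/11)
  pull out 2: (2/11) = -1  (since 11 mod 8 = 3)
  (1/11) = 1
Product of signs = 1

1


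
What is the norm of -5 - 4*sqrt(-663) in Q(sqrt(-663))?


N(a + b*sqrt(d)) = a^2 - d*b^2
= (-5)^2 - (-663)*(-4)^2
= 25 + 10608
= 10633

10633


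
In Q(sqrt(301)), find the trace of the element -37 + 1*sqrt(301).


Tr(a + b*sqrt(d)) = (a + b*sqrt(d)) + (a - b*sqrt(d)) = 2a
= 2 * (-37)
= -74

-74


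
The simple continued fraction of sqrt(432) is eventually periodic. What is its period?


Run the CF algorithm for sqrt(432).
a_0 = floor(sqrt(432)) = 20; set m_0=0, q_0=1.
Recurrence: m' = q*a - m,  q' = (d - m'^2)/q,  a' = floor((a_0 + m')/q').
  step 1: m=20, q=32, a=1
  step 2: m=12, q=9, a=3
  step 3: m=15, q=23, a=1
  step 4: m=8, q=16, a=1
  step 5: m=8, q=23, a=1
  step 6: m=15, q=9, a=3
  step 7: m=12, q=32, a=1
  step 8: m=20, q=1, a=40
a_8 = 2*a_0 = 40, so the period closes here.
sqrt(432) = [20; 1, 3, 1, 1, 1, 3, 1, 40]
Period length = 8

8


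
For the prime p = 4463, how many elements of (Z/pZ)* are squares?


For prime p, the number of non-zero quadratic residues is (p-1)/2.
= (4463-1)/2
= 2231

2231


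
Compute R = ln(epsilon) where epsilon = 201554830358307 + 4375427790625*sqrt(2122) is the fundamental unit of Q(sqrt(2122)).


epsilon = 201554830358307 + 4375427790625*sqrt(2122)
= 4.0311e+14
R = ln(4.0311e+14)
= 33.6302

33.6302


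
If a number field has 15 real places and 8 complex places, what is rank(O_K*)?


By Dirichlet's unit theorem:
rank = r1 + r2 - 1
= 15 + 8 - 1
= 22

22


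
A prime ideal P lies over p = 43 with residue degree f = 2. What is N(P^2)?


N(P^a) = p^(a*f)
= 43^(2*2)
= 43^4
= 3418801

3418801


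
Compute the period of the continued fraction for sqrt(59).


Run the CF algorithm for sqrt(59).
a_0 = floor(sqrt(59)) = 7; set m_0=0, q_0=1.
Recurrence: m' = q*a - m,  q' = (d - m'^2)/q,  a' = floor((a_0 + m')/q').
  step 1: m=7, q=10, a=1
  step 2: m=3, q=5, a=2
  step 3: m=7, q=2, a=7
  step 4: m=7, q=5, a=2
  step 5: m=3, q=10, a=1
  step 6: m=7, q=1, a=14
a_6 = 2*a_0 = 14, so the period closes here.
sqrt(59) = [7; 1, 2, 7, 2, 1, 14]
Period length = 6

6


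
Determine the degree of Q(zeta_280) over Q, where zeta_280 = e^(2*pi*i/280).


The degree equals Euler's totient phi(280).
280 = 2^3 * 5 * 7
phi(280) = 96

96


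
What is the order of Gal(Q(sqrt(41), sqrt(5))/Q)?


The 2 square roots of distinct primes are multiplicatively independent over Q,
so [K:Q] = 2^2 and Gal(K/Q) is isomorphic to (Z/2Z)^2.
|Gal| = 2^2 = 4

4


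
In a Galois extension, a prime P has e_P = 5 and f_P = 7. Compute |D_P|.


|D_P| = e * f
= 5 * 7
= 35

35


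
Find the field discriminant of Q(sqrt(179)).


For K = Q(sqrt(d)) with d squarefree: disc(K) = d if d = 1 mod 4, and disc(K) = 4d if d = 2 or 3 mod 4.
Here d = 179, and d mod 4 = 3.
d = 3 mod 4, not 1 (O_K = Z[sqrt(d)]), so disc(K) = 4d = 4 * (179) = 716

716


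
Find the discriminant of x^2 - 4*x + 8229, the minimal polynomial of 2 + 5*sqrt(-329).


The element 2 + 5*sqrt(-329) has minimal polynomial:
x^2 - 4*x + 8229
Discriminant = (-4)^2 - 4*(8229)
= 16 - 32916
= -32900

-32900


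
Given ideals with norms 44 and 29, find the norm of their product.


N(IJ) = N(I) * N(J)
= 44 * 29
= 1276

1276


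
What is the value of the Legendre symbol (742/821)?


p = 821 is prime, so compute (742/821) with the reciprocity algorithm (Jacobi-symbol steps: pull out 2s via (2/n), flip via reciprocity, reduce):
  pull out 2: (2/821) = -1  (since 821 mod 8 = 5)
  reciprocity: (371/821) -> +(821/371)
  reduce: (79/371)
  reciprocity: (79/371) -> -(371/79)
  reduce: (55/79)
  reciprocity: (55/79) -> -(79/55)
  reduce: (24/55)
  pull out 2: (2/55) = +1  (since 55 mod 8 = 7)
  pull out 2: (2/55) = +1  (since 55 mod 8 = 7)
  pull out 2: (2/55) = +1  (since 55 mod 8 = 7)
  reciprocity: (3/55) -> -(55/3)
  reduce: (1/3)
  (1/3) = 1
Product of signs = 1
(742/821) = 1

1


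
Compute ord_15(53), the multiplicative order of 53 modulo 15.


We want ord_15(53), the smallest k >= 1 with 53^k = 1 mod 15.
n = 15 = 3 * 5, phi(15) = 8; the order divides phi(n).
Divisors of 8: 1, 2, 4, 8
Repeated squaring mod 15: 53^1 = 8, 53^2 = 4, 53^4 = 1, 53^8 = 1
Test divisors in increasing order:
  k=1: 53^1 = 8 mod 15
  k=2: 53^2 = 4 mod 15
  k=4: 53^4 = 1 mod 15  <- first divisor giving 1
Order = 4

4


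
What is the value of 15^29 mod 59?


p = 59 is prime and the exponent is (p-1)/2 = 29, so by Euler's criterion 15^29 = (15/59) = +1 or -1 mod 59.
Compute by square-and-multiply:
  29 = 16 + 8 + 4 + 1 (binary 11101)
  Repeated squaring mod 59: 15^1 = 15, 15^2 = 48, 15^4 = 3, 15^8 = 9, 15^16 = 22
  15^29 = 15^16 * 15^8 * 15^4 * 15^1 = 22 * 9 * 3 * 15 mod 59
    22 * 9 = 198 = 21 mod 59
    21 * 3 = 63 = 4 mod 59
    4 * 15 = 60 = 1 mod 59
  15^29 = 1 mod 59
Result 1: 15 is a quadratic residue mod 59.
15^29 mod 59 = 1

1
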